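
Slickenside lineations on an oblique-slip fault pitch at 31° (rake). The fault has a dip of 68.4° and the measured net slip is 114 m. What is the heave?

21.6 m

dip-slip = net slip × sin(rake) = 114 m × sin(31°) = 58.71 m
heave = dip-slip × cos(dip) = 58.71 × cos(68.4°) = 21.6 m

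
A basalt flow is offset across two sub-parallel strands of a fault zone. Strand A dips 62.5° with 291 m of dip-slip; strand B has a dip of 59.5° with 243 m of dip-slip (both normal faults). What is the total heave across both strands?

258 m

heave_A = 291 × cos(62.5°) = 134.4 m
heave_B = 243 × cos(59.5°) = 123.3 m
total = 134.4 + 123.3 = 258 m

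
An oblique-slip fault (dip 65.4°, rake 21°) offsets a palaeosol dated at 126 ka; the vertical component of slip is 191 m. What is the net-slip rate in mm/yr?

dip-slip = throw / sin(dip) = 191 / sin(65.4°) = 210.1 m
net slip = dip-slip / sin(rake) = 210.1 / sin(21°) = 586.2 m
rate = 586.2 m / 126 ka = 0.00465 m/yr = 4.65 mm/yr

4.65 mm/yr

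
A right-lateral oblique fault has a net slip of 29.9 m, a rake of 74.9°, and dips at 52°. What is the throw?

22.7 m

dip-slip = net slip × sin(rake) = 29.9 m × sin(74.9°) = 28.87 m
throw = dip-slip × sin(dip) = 28.87 × sin(52°) = 22.7 m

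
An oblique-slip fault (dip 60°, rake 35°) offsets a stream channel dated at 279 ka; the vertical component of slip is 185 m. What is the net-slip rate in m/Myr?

dip-slip = throw / sin(dip) = 185 / sin(60°) = 213.6 m
net slip = dip-slip / sin(rake) = 213.6 / sin(35°) = 372.4 m
rate = 372.4 m / 279 ka = 0.00133 m/yr = 1330 m/Myr

1330 m/Myr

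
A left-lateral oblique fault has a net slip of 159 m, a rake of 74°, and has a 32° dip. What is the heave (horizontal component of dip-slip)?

130 m

dip-slip = net slip × sin(rake) = 159 m × sin(74°) = 152.8 m
heave = dip-slip × cos(dip) = 152.8 × cos(32°) = 130 m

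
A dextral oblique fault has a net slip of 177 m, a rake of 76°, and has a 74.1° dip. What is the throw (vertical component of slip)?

dip-slip = net slip × sin(rake) = 177 m × sin(76°) = 171.7 m
throw = dip-slip × sin(dip) = 171.7 × sin(74.1°) = 165 m

165 m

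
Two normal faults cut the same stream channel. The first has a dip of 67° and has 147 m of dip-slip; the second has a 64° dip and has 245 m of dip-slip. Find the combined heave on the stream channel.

heave_A = 147 × cos(67°) = 57.44 m
heave_B = 245 × cos(64°) = 107.4 m
total = 57.44 + 107.4 = 165 m

165 m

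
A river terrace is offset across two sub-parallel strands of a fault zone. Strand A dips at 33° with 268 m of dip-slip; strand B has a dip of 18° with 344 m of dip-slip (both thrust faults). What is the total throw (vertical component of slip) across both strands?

252 m

throw_A = 268 × sin(33°) = 146 m
throw_B = 344 × sin(18°) = 106.3 m
total = 146 + 106.3 = 252 m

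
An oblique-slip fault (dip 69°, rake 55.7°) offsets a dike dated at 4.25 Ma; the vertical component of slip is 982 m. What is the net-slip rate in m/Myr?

300 m/Myr

dip-slip = throw / sin(dip) = 982 / sin(69°) = 1052 m
net slip = dip-slip / sin(rake) = 1052 / sin(55.7°) = 1273 m
rate = 1273 m / 4.25 Ma = 0.000300 m/yr = 300 m/Myr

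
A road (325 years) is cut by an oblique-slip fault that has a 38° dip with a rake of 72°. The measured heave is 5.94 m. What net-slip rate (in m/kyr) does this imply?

dip-slip = heave / cos(dip) = 5.94 / cos(38°) = 7.538 m
net slip = dip-slip / sin(rake) = 7.538 / sin(72°) = 7.926 m
rate = 7.926 m / 325 years = 0.0244 m/yr = 24.4 m/kyr

24.4 m/kyr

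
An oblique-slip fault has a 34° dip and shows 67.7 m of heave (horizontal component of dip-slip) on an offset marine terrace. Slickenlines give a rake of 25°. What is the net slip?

193 m

dip-slip = heave / cos(dip) = 67.7 / cos(34°) = 81.66 m
net slip = dip-slip / sin(rake) = 81.66 / sin(25°) = 193 m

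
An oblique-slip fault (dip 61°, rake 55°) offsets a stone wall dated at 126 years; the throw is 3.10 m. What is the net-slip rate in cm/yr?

dip-slip = throw / sin(dip) = 3.10 / sin(61°) = 3.544 m
net slip = dip-slip / sin(rake) = 3.544 / sin(55°) = 4.327 m
rate = 4.327 m / 126 years = 0.0343 m/yr = 3.43 cm/yr

3.43 cm/yr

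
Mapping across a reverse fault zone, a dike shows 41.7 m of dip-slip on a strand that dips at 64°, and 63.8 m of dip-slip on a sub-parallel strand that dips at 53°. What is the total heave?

56.7 m

heave_A = 41.7 × cos(64°) = 18.28 m
heave_B = 63.8 × cos(53°) = 38.40 m
total = 18.28 + 38.40 = 56.7 m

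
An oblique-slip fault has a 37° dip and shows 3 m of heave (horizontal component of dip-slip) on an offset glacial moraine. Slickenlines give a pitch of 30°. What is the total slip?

dip-slip = heave / cos(dip) = 3 / cos(37°) = 3.756 m
net slip = dip-slip / sin(rake) = 3.756 / sin(30°) = 7.51 m

7.51 m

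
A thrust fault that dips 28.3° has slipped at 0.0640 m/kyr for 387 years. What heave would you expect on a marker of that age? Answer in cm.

2.18 cm

dip-slip = rate × time = 0.0640 m/kyr × 387 years = 0.02477 m
heave = dip-slip × cos(dip) = 0.02477 × cos(28.3°) = 0.0218 m = 2.18 cm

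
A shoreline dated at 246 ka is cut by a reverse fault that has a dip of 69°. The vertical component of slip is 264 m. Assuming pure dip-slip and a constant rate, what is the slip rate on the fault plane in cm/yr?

dip-slip = throw / sin(dip) = 264 m / sin(69°) = 282.8 m
rate = 282.8 m / 246 ka = 0.00115 m/yr = 0.115 cm/yr

0.115 cm/yr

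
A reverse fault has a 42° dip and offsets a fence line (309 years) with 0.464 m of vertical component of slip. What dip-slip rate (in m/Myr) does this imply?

2240 m/Myr

dip-slip = throw / sin(dip) = 0.464 m / sin(42°) = 0.6934 m
rate = 0.6934 m / 309 years = 0.00224 m/yr = 2240 m/Myr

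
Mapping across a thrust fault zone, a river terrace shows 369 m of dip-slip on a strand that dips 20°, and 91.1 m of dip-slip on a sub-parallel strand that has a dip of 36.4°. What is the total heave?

420 m

heave_A = 369 × cos(20°) = 346.7 m
heave_B = 91.1 × cos(36.4°) = 73.33 m
total = 346.7 + 73.33 = 420 m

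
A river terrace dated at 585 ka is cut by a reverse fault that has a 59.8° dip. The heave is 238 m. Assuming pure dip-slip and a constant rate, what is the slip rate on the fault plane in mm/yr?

0.809 mm/yr

dip-slip = heave / cos(dip) = 238 m / cos(59.8°) = 473.1 m
rate = 473.1 m / 585 ka = 0.000809 m/yr = 0.809 mm/yr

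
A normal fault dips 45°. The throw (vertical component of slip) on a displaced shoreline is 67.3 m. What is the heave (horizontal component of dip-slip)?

heave = throw / tan(dip) = 67.3 / tan(45°) = 67.3 m

67.3 m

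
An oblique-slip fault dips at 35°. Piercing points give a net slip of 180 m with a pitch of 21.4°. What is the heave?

dip-slip = net slip × sin(rake) = 180 m × sin(21.4°) = 65.68 m
heave = dip-slip × cos(dip) = 65.68 × cos(35°) = 53.8 m

53.8 m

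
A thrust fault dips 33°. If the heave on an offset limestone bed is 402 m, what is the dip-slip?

dip-slip = heave / cos(dip) = 402 / cos(33°) = 479 m

479 m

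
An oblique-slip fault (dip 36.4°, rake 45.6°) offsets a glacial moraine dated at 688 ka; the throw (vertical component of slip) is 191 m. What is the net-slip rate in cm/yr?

0.0655 cm/yr

dip-slip = throw / sin(dip) = 191 / sin(36.4°) = 321.9 m
net slip = dip-slip / sin(rake) = 321.9 / sin(45.6°) = 450.5 m
rate = 450.5 m / 688 ka = 0.000655 m/yr = 0.0655 cm/yr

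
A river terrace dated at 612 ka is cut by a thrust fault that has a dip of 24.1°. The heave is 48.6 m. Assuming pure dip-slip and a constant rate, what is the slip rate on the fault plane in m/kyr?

dip-slip = heave / cos(dip) = 48.6 m / cos(24.1°) = 53.24 m
rate = 53.24 m / 612 ka = 0.0000870 m/yr = 0.0870 m/kyr

0.0870 m/kyr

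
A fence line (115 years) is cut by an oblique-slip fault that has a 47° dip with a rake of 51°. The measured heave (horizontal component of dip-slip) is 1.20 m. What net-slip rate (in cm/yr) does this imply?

dip-slip = heave / cos(dip) = 1.20 / cos(47°) = 1.760 m
net slip = dip-slip / sin(rake) = 1.760 / sin(51°) = 2.264 m
rate = 2.264 m / 115 years = 0.0197 m/yr = 1.97 cm/yr

1.97 cm/yr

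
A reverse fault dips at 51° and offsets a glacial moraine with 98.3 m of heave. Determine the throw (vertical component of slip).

throw = heave × tan(dip) = 98.3 × tan(51°) = 121 m

121 m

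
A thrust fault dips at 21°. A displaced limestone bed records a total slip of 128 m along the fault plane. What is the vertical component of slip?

45.9 m

throw = dip-slip × sin(dip) = 128 m × sin(21°) = 45.9 m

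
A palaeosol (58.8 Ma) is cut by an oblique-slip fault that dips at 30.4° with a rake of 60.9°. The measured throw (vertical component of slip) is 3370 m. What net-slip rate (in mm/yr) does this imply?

0.130 mm/yr

dip-slip = throw / sin(dip) = 3370 / sin(30.4°) = 6660 m
net slip = dip-slip / sin(rake) = 6660 / sin(60.9°) = 7622 m
rate = 7622 m / 58.8 Ma = 0.000130 m/yr = 0.130 mm/yr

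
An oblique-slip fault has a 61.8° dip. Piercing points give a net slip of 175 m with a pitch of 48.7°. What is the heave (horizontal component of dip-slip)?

62.1 m

dip-slip = net slip × sin(rake) = 175 m × sin(48.7°) = 131.5 m
heave = dip-slip × cos(dip) = 131.5 × cos(61.8°) = 62.1 m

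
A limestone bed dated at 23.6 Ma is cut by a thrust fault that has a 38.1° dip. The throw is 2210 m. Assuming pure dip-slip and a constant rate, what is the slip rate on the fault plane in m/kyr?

0.152 m/kyr

dip-slip = throw / sin(dip) = 2210 m / sin(38.1°) = 3582 m
rate = 3582 m / 23.6 Ma = 0.000152 m/yr = 0.152 m/kyr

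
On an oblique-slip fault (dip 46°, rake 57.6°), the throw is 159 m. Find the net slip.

262 m

dip-slip = throw / sin(dip) = 159 / sin(46°) = 221 m
net slip = dip-slip / sin(rake) = 221 / sin(57.6°) = 262 m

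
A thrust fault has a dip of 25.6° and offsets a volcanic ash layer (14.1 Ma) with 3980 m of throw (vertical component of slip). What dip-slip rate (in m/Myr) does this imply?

dip-slip = throw / sin(dip) = 3980 m / sin(25.6°) = 9211 m
rate = 9211 m / 14.1 Ma = 0.000653 m/yr = 653 m/Myr

653 m/Myr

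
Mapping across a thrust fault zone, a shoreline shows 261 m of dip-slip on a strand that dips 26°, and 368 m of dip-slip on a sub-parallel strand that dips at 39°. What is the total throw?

throw_A = 261 × sin(26°) = 114.4 m
throw_B = 368 × sin(39°) = 231.6 m
total = 114.4 + 231.6 = 346 m

346 m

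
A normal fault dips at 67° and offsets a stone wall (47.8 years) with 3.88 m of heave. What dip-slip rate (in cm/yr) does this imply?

20.8 cm/yr

dip-slip = heave / cos(dip) = 3.88 m / cos(67°) = 9.930 m
rate = 9.930 m / 47.8 years = 0.208 m/yr = 20.8 cm/yr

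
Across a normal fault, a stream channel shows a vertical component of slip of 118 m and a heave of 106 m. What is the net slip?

net slip = √(throw² + heave²) = √(118² + 106²) = 159 m

159 m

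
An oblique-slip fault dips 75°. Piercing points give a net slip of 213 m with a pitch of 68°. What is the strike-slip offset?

strike-slip = net slip × cos(rake) = 213 m × cos(68°) = 79.8 m

79.8 m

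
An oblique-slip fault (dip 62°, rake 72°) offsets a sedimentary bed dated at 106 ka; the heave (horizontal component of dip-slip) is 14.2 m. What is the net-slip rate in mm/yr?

0.300 mm/yr

dip-slip = heave / cos(dip) = 14.2 / cos(62°) = 30.25 m
net slip = dip-slip / sin(rake) = 30.25 / sin(72°) = 31.80 m
rate = 31.80 m / 106 ka = 0.000300 m/yr = 0.300 mm/yr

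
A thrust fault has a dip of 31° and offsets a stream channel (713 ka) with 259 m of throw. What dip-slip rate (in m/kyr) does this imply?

dip-slip = throw / sin(dip) = 259 m / sin(31°) = 502.9 m
rate = 502.9 m / 713 ka = 0.000705 m/yr = 0.705 m/kyr

0.705 m/kyr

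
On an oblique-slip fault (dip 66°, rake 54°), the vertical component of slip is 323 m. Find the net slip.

437 m

dip-slip = throw / sin(dip) = 323 / sin(66°) = 353.6 m
net slip = dip-slip / sin(rake) = 353.6 / sin(54°) = 437 m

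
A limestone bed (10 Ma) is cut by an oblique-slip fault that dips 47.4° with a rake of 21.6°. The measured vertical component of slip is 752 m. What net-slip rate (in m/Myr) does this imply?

dip-slip = throw / sin(dip) = 752 / sin(47.4°) = 1022 m
net slip = dip-slip / sin(rake) = 1022 / sin(21.6°) = 2775 m
rate = 2775 m / 10 Ma = 0.000278 m/yr = 278 m/Myr

278 m/Myr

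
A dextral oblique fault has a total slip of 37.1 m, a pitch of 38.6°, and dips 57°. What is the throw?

19.4 m

dip-slip = net slip × sin(rake) = 37.1 m × sin(38.6°) = 23.15 m
throw = dip-slip × sin(dip) = 23.15 × sin(57°) = 19.4 m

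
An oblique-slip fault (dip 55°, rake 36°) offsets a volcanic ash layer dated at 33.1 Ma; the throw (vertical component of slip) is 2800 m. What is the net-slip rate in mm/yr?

dip-slip = throw / sin(dip) = 2800 / sin(55°) = 3418 m
net slip = dip-slip / sin(rake) = 3418 / sin(36°) = 5815 m
rate = 5815 m / 33.1 Ma = 0.000176 m/yr = 0.176 mm/yr

0.176 mm/yr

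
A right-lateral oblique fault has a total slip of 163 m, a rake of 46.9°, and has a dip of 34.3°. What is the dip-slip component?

dip-slip = net slip × sin(rake) = 163 m × sin(46.9°) = 119 m

119 m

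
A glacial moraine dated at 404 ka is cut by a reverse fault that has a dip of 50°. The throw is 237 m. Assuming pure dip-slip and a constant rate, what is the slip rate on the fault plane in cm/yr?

0.0766 cm/yr

dip-slip = throw / sin(dip) = 237 m / sin(50°) = 309.4 m
rate = 309.4 m / 404 ka = 0.000766 m/yr = 0.0766 cm/yr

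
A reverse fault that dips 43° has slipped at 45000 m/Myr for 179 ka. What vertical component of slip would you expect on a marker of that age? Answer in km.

dip-slip = rate × time = 45000 m/Myr × 179 ka = 8055 m
throw = dip-slip × sin(dip) = 8055 × sin(43°) = 5490 m = 5.49 km

5.49 km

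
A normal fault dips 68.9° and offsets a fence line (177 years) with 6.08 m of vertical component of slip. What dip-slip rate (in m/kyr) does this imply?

36.8 m/kyr

dip-slip = throw / sin(dip) = 6.08 m / sin(68.9°) = 6.517 m
rate = 6.517 m / 177 years = 0.0368 m/yr = 36.8 m/kyr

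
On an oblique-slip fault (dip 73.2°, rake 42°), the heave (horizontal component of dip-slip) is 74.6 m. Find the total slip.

386 m

dip-slip = heave / cos(dip) = 74.6 / cos(73.2°) = 258.1 m
net slip = dip-slip / sin(rake) = 258.1 / sin(42°) = 386 m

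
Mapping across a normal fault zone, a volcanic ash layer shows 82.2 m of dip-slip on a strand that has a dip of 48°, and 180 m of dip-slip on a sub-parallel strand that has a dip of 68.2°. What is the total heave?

122 m

heave_A = 82.2 × cos(48°) = 55 m
heave_B = 180 × cos(68.2°) = 66.85 m
total = 55 + 66.85 = 122 m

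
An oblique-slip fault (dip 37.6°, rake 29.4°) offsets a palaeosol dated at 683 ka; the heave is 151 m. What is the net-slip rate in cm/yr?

0.0568 cm/yr

dip-slip = heave / cos(dip) = 151 / cos(37.6°) = 190.6 m
net slip = dip-slip / sin(rake) = 190.6 / sin(29.4°) = 388.2 m
rate = 388.2 m / 683 ka = 0.000568 m/yr = 0.0568 cm/yr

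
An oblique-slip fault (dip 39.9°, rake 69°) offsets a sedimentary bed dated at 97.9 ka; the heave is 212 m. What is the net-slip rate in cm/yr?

0.302 cm/yr

dip-slip = heave / cos(dip) = 212 / cos(39.9°) = 276.3 m
net slip = dip-slip / sin(rake) = 276.3 / sin(69°) = 296 m
rate = 296 m / 97.9 ka = 0.00302 m/yr = 0.302 cm/yr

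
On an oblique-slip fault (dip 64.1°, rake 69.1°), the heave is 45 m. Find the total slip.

dip-slip = heave / cos(dip) = 45 / cos(64.1°) = 103 m
net slip = dip-slip / sin(rake) = 103 / sin(69.1°) = 110 m

110 m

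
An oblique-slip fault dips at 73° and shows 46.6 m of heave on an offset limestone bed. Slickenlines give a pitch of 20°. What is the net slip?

dip-slip = heave / cos(dip) = 46.6 / cos(73°) = 159.4 m
net slip = dip-slip / sin(rake) = 159.4 / sin(20°) = 466 m

466 m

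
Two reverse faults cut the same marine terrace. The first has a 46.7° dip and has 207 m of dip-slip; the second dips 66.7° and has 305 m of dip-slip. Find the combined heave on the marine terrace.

heave_A = 207 × cos(46.7°) = 142 m
heave_B = 305 × cos(66.7°) = 120.6 m
total = 142 + 120.6 = 263 m

263 m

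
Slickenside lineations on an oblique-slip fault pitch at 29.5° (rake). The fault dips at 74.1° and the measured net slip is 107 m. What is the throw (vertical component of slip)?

dip-slip = net slip × sin(rake) = 107 m × sin(29.5°) = 52.69 m
throw = dip-slip × sin(dip) = 52.69 × sin(74.1°) = 50.7 m

50.7 m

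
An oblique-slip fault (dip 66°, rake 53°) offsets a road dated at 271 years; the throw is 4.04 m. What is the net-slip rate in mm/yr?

dip-slip = throw / sin(dip) = 4.04 / sin(66°) = 4.422 m
net slip = dip-slip / sin(rake) = 4.422 / sin(53°) = 5.537 m
rate = 5.537 m / 271 years = 0.0204 m/yr = 20.4 mm/yr

20.4 mm/yr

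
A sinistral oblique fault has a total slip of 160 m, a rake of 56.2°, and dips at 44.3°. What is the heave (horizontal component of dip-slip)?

dip-slip = net slip × sin(rake) = 160 m × sin(56.2°) = 133 m
heave = dip-slip × cos(dip) = 133 × cos(44.3°) = 95.2 m

95.2 m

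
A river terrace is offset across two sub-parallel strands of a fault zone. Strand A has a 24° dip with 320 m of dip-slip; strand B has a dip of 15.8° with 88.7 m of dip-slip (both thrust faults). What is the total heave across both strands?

378 m

heave_A = 320 × cos(24°) = 292.3 m
heave_B = 88.7 × cos(15.8°) = 85.35 m
total = 292.3 + 85.35 = 378 m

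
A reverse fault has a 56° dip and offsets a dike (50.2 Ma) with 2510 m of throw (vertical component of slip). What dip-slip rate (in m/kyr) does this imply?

0.0603 m/kyr

dip-slip = throw / sin(dip) = 2510 m / sin(56°) = 3028 m
rate = 3028 m / 50.2 Ma = 0.0000603 m/yr = 0.0603 m/kyr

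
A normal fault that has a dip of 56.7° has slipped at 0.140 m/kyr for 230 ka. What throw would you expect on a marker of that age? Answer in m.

26.9 m

dip-slip = rate × time = 0.140 m/kyr × 230 ka = 32.20 m
throw = dip-slip × sin(dip) = 32.20 × sin(56.7°) = 26.9 m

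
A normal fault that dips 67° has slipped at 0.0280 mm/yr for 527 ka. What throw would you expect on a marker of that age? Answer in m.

dip-slip = rate × time = 0.0280 mm/yr × 527 ka = 14.76 m
throw = dip-slip × sin(dip) = 14.76 × sin(67°) = 13.6 m

13.6 m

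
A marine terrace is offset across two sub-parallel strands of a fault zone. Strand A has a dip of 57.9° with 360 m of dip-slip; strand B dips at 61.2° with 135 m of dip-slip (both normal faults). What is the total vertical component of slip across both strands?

423 m

throw_A = 360 × sin(57.9°) = 305 m
throw_B = 135 × sin(61.2°) = 118.3 m
total = 305 + 118.3 = 423 m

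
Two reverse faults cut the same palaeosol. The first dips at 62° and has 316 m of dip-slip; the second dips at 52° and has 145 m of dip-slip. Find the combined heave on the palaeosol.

238 m

heave_A = 316 × cos(62°) = 148.4 m
heave_B = 145 × cos(52°) = 89.27 m
total = 148.4 + 89.27 = 238 m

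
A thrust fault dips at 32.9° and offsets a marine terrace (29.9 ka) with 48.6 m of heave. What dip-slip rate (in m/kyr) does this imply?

1.94 m/kyr

dip-slip = heave / cos(dip) = 48.6 m / cos(32.9°) = 57.88 m
rate = 57.88 m / 29.9 ka = 0.00194 m/yr = 1.94 m/kyr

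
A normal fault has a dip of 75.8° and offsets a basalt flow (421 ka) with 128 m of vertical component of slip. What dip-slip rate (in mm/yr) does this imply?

dip-slip = throw / sin(dip) = 128 m / sin(75.8°) = 132 m
rate = 132 m / 421 ka = 0.000314 m/yr = 0.314 mm/yr

0.314 mm/yr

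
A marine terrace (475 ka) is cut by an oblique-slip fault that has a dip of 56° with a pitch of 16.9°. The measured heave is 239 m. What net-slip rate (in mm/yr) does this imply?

dip-slip = heave / cos(dip) = 239 / cos(56°) = 427.4 m
net slip = dip-slip / sin(rake) = 427.4 / sin(16.9°) = 1470 m
rate = 1470 m / 475 ka = 0.00310 m/yr = 3.10 mm/yr

3.10 mm/yr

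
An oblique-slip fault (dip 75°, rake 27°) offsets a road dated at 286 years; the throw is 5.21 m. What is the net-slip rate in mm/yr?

dip-slip = throw / sin(dip) = 5.21 / sin(75°) = 5.394 m
net slip = dip-slip / sin(rake) = 5.394 / sin(27°) = 11.88 m
rate = 11.88 m / 286 years = 0.0415 m/yr = 41.5 mm/yr

41.5 mm/yr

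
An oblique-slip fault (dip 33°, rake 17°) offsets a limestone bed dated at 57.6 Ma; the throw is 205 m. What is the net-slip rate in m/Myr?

22.4 m/Myr

dip-slip = throw / sin(dip) = 205 / sin(33°) = 376.4 m
net slip = dip-slip / sin(rake) = 376.4 / sin(17°) = 1287 m
rate = 1287 m / 57.6 Ma = 0.0000224 m/yr = 22.4 m/Myr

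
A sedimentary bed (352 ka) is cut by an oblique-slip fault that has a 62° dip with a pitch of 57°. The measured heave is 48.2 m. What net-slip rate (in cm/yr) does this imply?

dip-slip = heave / cos(dip) = 48.2 / cos(62°) = 102.7 m
net slip = dip-slip / sin(rake) = 102.7 / sin(57°) = 122.4 m
rate = 122.4 m / 352 ka = 0.000348 m/yr = 0.0348 cm/yr

0.0348 cm/yr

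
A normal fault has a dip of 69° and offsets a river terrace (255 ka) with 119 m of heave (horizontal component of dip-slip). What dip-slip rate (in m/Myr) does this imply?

dip-slip = heave / cos(dip) = 119 m / cos(69°) = 332.1 m
rate = 332.1 m / 255 ka = 0.00130 m/yr = 1300 m/Myr

1300 m/Myr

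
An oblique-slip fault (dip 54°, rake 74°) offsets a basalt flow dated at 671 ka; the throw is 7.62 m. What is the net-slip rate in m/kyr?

dip-slip = throw / sin(dip) = 7.62 / sin(54°) = 9.419 m
net slip = dip-slip / sin(rake) = 9.419 / sin(74°) = 9.798 m
rate = 9.798 m / 671 ka = 0.0000146 m/yr = 0.0146 m/kyr

0.0146 m/kyr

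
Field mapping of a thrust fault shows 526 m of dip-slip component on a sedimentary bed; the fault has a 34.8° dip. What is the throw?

throw = dip-slip × sin(dip) = 526 m × sin(34.8°) = 300 m

300 m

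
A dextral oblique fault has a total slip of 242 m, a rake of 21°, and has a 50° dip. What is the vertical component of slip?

66.4 m

dip-slip = net slip × sin(rake) = 242 m × sin(21°) = 86.73 m
throw = dip-slip × sin(dip) = 86.73 × sin(50°) = 66.4 m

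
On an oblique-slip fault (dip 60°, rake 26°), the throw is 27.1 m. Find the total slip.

dip-slip = throw / sin(dip) = 27.1 / sin(60°) = 31.29 m
net slip = dip-slip / sin(rake) = 31.29 / sin(26°) = 71.4 m

71.4 m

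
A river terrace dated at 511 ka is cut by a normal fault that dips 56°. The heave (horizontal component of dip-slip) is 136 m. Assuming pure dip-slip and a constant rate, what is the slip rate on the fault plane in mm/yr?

dip-slip = heave / cos(dip) = 136 m / cos(56°) = 243.2 m
rate = 243.2 m / 511 ka = 0.000476 m/yr = 0.476 mm/yr

0.476 mm/yr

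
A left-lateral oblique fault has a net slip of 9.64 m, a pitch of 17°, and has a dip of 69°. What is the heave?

dip-slip = net slip × sin(rake) = 9.64 m × sin(17°) = 2.818 m
heave = dip-slip × cos(dip) = 2.818 × cos(69°) = 1.01 m

1.01 m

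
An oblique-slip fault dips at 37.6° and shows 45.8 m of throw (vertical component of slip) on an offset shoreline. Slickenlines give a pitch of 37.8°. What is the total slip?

dip-slip = throw / sin(dip) = 45.8 / sin(37.6°) = 75.06 m
net slip = dip-slip / sin(rake) = 75.06 / sin(37.8°) = 122 m

122 m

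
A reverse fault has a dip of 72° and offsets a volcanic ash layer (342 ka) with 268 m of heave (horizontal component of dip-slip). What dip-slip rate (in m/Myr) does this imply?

2540 m/Myr

dip-slip = heave / cos(dip) = 268 m / cos(72°) = 867.3 m
rate = 867.3 m / 342 ka = 0.00254 m/yr = 2540 m/Myr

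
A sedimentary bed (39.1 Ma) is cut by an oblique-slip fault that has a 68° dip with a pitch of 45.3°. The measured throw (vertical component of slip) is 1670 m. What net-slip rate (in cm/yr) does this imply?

dip-slip = throw / sin(dip) = 1670 / sin(68°) = 1801 m
net slip = dip-slip / sin(rake) = 1801 / sin(45.3°) = 2534 m
rate = 2534 m / 39.1 Ma = 0.0000648 m/yr = 0.00648 cm/yr

0.00648 cm/yr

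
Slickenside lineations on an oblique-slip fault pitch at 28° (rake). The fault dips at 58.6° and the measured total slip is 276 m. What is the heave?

dip-slip = net slip × sin(rake) = 276 m × sin(28°) = 129.6 m
heave = dip-slip × cos(dip) = 129.6 × cos(58.6°) = 67.5 m

67.5 m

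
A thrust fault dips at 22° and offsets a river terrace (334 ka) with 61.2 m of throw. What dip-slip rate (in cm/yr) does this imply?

dip-slip = throw / sin(dip) = 61.2 m / sin(22°) = 163.4 m
rate = 163.4 m / 334 ka = 0.000489 m/yr = 0.0489 cm/yr

0.0489 cm/yr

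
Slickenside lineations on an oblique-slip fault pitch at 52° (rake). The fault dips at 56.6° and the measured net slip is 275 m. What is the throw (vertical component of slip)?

181 m

dip-slip = net slip × sin(rake) = 275 m × sin(52°) = 216.7 m
throw = dip-slip × sin(dip) = 216.7 × sin(56.6°) = 181 m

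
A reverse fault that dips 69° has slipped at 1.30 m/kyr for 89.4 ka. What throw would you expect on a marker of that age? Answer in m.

109 m

dip-slip = rate × time = 1.30 m/kyr × 89.4 ka = 116.2 m
throw = dip-slip × sin(dip) = 116.2 × sin(69°) = 109 m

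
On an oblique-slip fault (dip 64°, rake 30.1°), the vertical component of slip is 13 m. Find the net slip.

28.8 m

dip-slip = throw / sin(dip) = 13 / sin(64°) = 14.46 m
net slip = dip-slip / sin(rake) = 14.46 / sin(30.1°) = 28.8 m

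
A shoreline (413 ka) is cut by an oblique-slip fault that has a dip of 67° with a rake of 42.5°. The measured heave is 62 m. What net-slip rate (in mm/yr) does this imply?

0.569 mm/yr

dip-slip = heave / cos(dip) = 62 / cos(67°) = 158.7 m
net slip = dip-slip / sin(rake) = 158.7 / sin(42.5°) = 234.9 m
rate = 234.9 m / 413 ka = 0.000569 m/yr = 0.569 mm/yr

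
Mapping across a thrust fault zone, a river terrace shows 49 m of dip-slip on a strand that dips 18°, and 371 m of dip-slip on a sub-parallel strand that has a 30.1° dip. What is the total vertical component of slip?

throw_A = 49 × sin(18°) = 15.14 m
throw_B = 371 × sin(30.1°) = 186.1 m
total = 15.14 + 186.1 = 201 m

201 m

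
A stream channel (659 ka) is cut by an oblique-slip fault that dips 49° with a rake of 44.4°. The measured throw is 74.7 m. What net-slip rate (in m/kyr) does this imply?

dip-slip = throw / sin(dip) = 74.7 / sin(49°) = 98.98 m
net slip = dip-slip / sin(rake) = 98.98 / sin(44.4°) = 141.5 m
rate = 141.5 m / 659 ka = 0.000215 m/yr = 0.215 m/kyr

0.215 m/kyr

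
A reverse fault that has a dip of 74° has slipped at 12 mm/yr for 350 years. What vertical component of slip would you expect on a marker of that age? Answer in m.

4.04 m

dip-slip = rate × time = 12 mm/yr × 350 years = 4.200 m
throw = dip-slip × sin(dip) = 4.200 × sin(74°) = 4.04 m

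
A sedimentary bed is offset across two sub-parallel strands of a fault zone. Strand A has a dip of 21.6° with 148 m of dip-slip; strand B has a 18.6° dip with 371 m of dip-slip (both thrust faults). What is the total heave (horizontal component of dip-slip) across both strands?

heave_A = 148 × cos(21.6°) = 137.6 m
heave_B = 371 × cos(18.6°) = 351.6 m
total = 137.6 + 351.6 = 489 m

489 m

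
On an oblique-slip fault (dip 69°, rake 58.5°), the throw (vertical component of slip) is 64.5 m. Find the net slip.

81 m

dip-slip = throw / sin(dip) = 64.5 / sin(69°) = 69.09 m
net slip = dip-slip / sin(rake) = 69.09 / sin(58.5°) = 81 m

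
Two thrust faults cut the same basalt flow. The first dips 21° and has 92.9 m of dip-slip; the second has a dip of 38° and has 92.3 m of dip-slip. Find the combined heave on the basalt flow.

159 m

heave_A = 92.9 × cos(21°) = 86.73 m
heave_B = 92.3 × cos(38°) = 72.73 m
total = 86.73 + 72.73 = 159 m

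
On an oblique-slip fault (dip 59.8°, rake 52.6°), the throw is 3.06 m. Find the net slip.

dip-slip = throw / sin(dip) = 3.06 / sin(59.8°) = 3.541 m
net slip = dip-slip / sin(rake) = 3.541 / sin(52.6°) = 4.46 m

4.46 m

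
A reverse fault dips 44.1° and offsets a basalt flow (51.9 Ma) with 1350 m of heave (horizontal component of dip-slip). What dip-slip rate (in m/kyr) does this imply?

dip-slip = heave / cos(dip) = 1350 m / cos(44.1°) = 1880 m
rate = 1880 m / 51.9 Ma = 0.0000362 m/yr = 0.0362 m/kyr

0.0362 m/kyr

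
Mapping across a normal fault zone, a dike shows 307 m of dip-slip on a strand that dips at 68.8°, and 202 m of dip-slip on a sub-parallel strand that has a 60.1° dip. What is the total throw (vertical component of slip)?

461 m

throw_A = 307 × sin(68.8°) = 286.2 m
throw_B = 202 × sin(60.1°) = 175.1 m
total = 286.2 + 175.1 = 461 m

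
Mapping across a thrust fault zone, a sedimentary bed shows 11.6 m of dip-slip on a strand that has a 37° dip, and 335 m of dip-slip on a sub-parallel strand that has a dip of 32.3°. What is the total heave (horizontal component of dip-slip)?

292 m

heave_A = 11.6 × cos(37°) = 9.264 m
heave_B = 335 × cos(32.3°) = 283.2 m
total = 9.264 + 283.2 = 292 m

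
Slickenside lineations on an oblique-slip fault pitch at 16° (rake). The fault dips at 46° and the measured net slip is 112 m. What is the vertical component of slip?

dip-slip = net slip × sin(rake) = 112 m × sin(16°) = 30.87 m
throw = dip-slip × sin(dip) = 30.87 × sin(46°) = 22.2 m

22.2 m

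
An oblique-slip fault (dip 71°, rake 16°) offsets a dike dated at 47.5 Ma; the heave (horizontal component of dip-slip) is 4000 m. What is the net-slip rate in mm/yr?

dip-slip = heave / cos(dip) = 4000 / cos(71°) = 12290 m
net slip = dip-slip / sin(rake) = 12290 / sin(16°) = 44570 m
rate = 44570 m / 47.5 Ma = 0.000938 m/yr = 0.938 mm/yr

0.938 mm/yr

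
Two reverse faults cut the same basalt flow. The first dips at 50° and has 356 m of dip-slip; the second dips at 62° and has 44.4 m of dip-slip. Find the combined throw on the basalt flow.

throw_A = 356 × sin(50°) = 272.7 m
throw_B = 44.4 × sin(62°) = 39.20 m
total = 272.7 + 39.20 = 312 m

312 m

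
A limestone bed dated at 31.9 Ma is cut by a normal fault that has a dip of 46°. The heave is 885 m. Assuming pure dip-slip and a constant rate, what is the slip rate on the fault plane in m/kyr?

0.0399 m/kyr

dip-slip = heave / cos(dip) = 885 m / cos(46°) = 1274 m
rate = 1274 m / 31.9 Ma = 0.0000399 m/yr = 0.0399 m/kyr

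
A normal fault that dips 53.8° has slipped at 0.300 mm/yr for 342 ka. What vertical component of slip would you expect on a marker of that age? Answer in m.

dip-slip = rate × time = 0.300 mm/yr × 342 ka = 102.6 m
throw = dip-slip × sin(dip) = 102.6 × sin(53.8°) = 82.8 m

82.8 m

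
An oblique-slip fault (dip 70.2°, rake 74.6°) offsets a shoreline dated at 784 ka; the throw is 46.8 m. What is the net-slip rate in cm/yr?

dip-slip = throw / sin(dip) = 46.8 / sin(70.2°) = 49.74 m
net slip = dip-slip / sin(rake) = 49.74 / sin(74.6°) = 51.59 m
rate = 51.59 m / 784 ka = 0.0000658 m/yr = 0.00658 cm/yr

0.00658 cm/yr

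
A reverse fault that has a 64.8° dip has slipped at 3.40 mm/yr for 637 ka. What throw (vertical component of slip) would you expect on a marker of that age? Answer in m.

dip-slip = rate × time = 3.40 mm/yr × 637 ka = 2166 m
throw = dip-slip × sin(dip) = 2166 × sin(64.8°) = 1960 m

1960 m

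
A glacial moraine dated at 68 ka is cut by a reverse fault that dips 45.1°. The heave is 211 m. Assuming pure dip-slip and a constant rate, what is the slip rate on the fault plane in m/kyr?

dip-slip = heave / cos(dip) = 211 m / cos(45.1°) = 298.9 m
rate = 298.9 m / 68 ka = 0.00440 m/yr = 4.40 m/kyr

4.40 m/kyr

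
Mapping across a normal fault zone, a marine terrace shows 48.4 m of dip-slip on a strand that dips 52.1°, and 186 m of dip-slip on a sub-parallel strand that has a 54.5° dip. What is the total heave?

138 m

heave_A = 48.4 × cos(52.1°) = 29.73 m
heave_B = 186 × cos(54.5°) = 108 m
total = 29.73 + 108 = 138 m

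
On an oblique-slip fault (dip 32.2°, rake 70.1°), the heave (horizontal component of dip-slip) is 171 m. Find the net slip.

dip-slip = heave / cos(dip) = 171 / cos(32.2°) = 202.1 m
net slip = dip-slip / sin(rake) = 202.1 / sin(70.1°) = 215 m

215 m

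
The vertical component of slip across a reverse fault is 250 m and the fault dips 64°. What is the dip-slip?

dip-slip = throw / sin(dip) = 250 / sin(64°) = 278 m

278 m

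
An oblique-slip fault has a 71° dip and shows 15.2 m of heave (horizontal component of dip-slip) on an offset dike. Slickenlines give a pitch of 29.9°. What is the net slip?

93.7 m

dip-slip = heave / cos(dip) = 15.2 / cos(71°) = 46.69 m
net slip = dip-slip / sin(rake) = 46.69 / sin(29.9°) = 93.7 m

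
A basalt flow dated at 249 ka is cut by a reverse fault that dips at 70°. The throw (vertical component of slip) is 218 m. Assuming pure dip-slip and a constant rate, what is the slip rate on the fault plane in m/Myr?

932 m/Myr

dip-slip = throw / sin(dip) = 218 m / sin(70°) = 232 m
rate = 232 m / 249 ka = 0.000932 m/yr = 932 m/Myr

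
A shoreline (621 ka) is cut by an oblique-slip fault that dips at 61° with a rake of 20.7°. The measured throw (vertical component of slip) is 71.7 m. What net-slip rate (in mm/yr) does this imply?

dip-slip = throw / sin(dip) = 71.7 / sin(61°) = 81.98 m
net slip = dip-slip / sin(rake) = 81.98 / sin(20.7°) = 231.9 m
rate = 231.9 m / 621 ka = 0.000373 m/yr = 0.373 mm/yr

0.373 mm/yr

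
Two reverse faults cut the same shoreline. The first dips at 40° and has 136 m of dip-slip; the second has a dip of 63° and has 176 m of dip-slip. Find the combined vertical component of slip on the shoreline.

throw_A = 136 × sin(40°) = 87.42 m
throw_B = 176 × sin(63°) = 156.8 m
total = 87.42 + 156.8 = 244 m

244 m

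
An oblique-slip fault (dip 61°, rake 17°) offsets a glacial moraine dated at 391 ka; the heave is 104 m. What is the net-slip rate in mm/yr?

dip-slip = heave / cos(dip) = 104 / cos(61°) = 214.5 m
net slip = dip-slip / sin(rake) = 214.5 / sin(17°) = 733.7 m
rate = 733.7 m / 391 ka = 0.00188 m/yr = 1.88 mm/yr

1.88 mm/yr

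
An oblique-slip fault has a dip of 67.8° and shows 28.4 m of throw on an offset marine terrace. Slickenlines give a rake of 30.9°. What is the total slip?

59.7 m

dip-slip = throw / sin(dip) = 28.4 / sin(67.8°) = 30.67 m
net slip = dip-slip / sin(rake) = 30.67 / sin(30.9°) = 59.7 m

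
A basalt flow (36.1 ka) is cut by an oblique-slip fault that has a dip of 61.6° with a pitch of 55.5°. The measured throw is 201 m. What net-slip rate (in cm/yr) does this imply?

0.768 cm/yr

dip-slip = throw / sin(dip) = 201 / sin(61.6°) = 228.5 m
net slip = dip-slip / sin(rake) = 228.5 / sin(55.5°) = 277.3 m
rate = 277.3 m / 36.1 ka = 0.00768 m/yr = 0.768 cm/yr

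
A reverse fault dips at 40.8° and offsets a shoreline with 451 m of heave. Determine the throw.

389 m

throw = heave × tan(dip) = 451 × tan(40.8°) = 389 m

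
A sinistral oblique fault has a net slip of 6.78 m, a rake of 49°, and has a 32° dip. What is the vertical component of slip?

2.71 m

dip-slip = net slip × sin(rake) = 6.78 m × sin(49°) = 5.117 m
throw = dip-slip × sin(dip) = 5.117 × sin(32°) = 2.71 m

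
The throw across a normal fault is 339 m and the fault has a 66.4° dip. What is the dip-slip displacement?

370 m

dip-slip = throw / sin(dip) = 339 / sin(66.4°) = 370 m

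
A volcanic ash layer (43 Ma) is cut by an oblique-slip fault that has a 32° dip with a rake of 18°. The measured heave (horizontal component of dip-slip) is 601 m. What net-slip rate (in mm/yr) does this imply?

0.0533 mm/yr

dip-slip = heave / cos(dip) = 601 / cos(32°) = 708.7 m
net slip = dip-slip / sin(rake) = 708.7 / sin(18°) = 2293 m
rate = 2293 m / 43 Ma = 0.0000533 m/yr = 0.0533 mm/yr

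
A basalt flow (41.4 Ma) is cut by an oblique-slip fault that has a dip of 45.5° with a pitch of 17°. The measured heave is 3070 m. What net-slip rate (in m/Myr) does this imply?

362 m/Myr

dip-slip = heave / cos(dip) = 3070 / cos(45.5°) = 4380 m
net slip = dip-slip / sin(rake) = 4380 / sin(17°) = 14980 m
rate = 14980 m / 41.4 Ma = 0.000362 m/yr = 362 m/Myr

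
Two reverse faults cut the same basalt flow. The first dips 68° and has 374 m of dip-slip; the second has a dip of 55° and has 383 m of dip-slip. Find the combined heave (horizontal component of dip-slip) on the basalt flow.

heave_A = 374 × cos(68°) = 140.1 m
heave_B = 383 × cos(55°) = 219.7 m
total = 140.1 + 219.7 = 360 m

360 m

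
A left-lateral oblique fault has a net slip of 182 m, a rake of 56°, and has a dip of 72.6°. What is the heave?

45.1 m

dip-slip = net slip × sin(rake) = 182 m × sin(56°) = 150.9 m
heave = dip-slip × cos(dip) = 150.9 × cos(72.6°) = 45.1 m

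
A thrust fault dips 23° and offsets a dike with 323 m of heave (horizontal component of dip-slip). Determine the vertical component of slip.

throw = heave × tan(dip) = 323 × tan(23°) = 137 m

137 m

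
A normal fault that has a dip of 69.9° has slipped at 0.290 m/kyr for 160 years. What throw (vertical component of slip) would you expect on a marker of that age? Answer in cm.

4.36 cm

dip-slip = rate × time = 0.290 m/kyr × 160 years = 0.04640 m
throw = dip-slip × sin(dip) = 0.04640 × sin(69.9°) = 0.0436 m = 4.36 cm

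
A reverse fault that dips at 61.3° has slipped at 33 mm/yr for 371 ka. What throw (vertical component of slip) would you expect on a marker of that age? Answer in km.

10.7 km

dip-slip = rate × time = 33 mm/yr × 371 ka = 12240 m
throw = dip-slip × sin(dip) = 12240 × sin(61.3°) = 10700 m = 10.7 km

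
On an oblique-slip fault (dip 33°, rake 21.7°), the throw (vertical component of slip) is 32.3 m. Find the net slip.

160 m

dip-slip = throw / sin(dip) = 32.3 / sin(33°) = 59.31 m
net slip = dip-slip / sin(rake) = 59.31 / sin(21.7°) = 160 m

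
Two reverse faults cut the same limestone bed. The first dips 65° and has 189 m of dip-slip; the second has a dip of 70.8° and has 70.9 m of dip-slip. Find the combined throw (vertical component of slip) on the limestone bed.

238 m

throw_A = 189 × sin(65°) = 171.3 m
throw_B = 70.9 × sin(70.8°) = 66.96 m
total = 171.3 + 66.96 = 238 m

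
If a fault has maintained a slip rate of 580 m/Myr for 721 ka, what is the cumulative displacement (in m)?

418 m

slip = rate × time = 580 m/Myr × 721 ka = 418 m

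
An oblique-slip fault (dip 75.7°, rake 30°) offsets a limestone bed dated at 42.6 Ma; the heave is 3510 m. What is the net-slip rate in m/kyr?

dip-slip = heave / cos(dip) = 3510 / cos(75.7°) = 14210 m
net slip = dip-slip / sin(rake) = 14210 / sin(30°) = 28420 m
rate = 28420 m / 42.6 Ma = 0.000667 m/yr = 0.667 m/kyr

0.667 m/kyr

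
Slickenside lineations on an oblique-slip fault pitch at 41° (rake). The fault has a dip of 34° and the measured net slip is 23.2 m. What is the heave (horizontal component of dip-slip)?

dip-slip = net slip × sin(rake) = 23.2 m × sin(41°) = 15.22 m
heave = dip-slip × cos(dip) = 15.22 × cos(34°) = 12.6 m

12.6 m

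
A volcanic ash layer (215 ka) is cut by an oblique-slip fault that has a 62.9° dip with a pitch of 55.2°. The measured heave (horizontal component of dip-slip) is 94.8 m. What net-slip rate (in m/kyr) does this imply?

1.18 m/kyr

dip-slip = heave / cos(dip) = 94.8 / cos(62.9°) = 208.1 m
net slip = dip-slip / sin(rake) = 208.1 / sin(55.2°) = 253.4 m
rate = 253.4 m / 215 ka = 0.00118 m/yr = 1.18 m/kyr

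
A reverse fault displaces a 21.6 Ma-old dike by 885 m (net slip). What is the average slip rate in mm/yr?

rate = 885 m / 21.6 Ma = 0.0000410 m/yr = 0.0410 mm/yr

0.0410 mm/yr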